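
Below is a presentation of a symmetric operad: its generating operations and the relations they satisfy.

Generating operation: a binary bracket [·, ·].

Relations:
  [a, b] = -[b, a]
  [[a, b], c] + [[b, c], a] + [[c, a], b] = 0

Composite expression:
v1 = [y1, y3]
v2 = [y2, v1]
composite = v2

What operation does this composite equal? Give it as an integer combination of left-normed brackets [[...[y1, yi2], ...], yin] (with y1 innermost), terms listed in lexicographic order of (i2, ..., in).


-[[y1, y3], y2]

Skip Jacobi rewriting: expand, keep y1-initial words, read off terms.
Composite bracket: [y2, [y1, y3]]
Expanding via [a, b] = ab - ba: 4 signed words (2^2 = 4).
The y1-initial words carry the normal form:
  y1y3y2 (sign -1) contributes -[[y1, y3], y2]


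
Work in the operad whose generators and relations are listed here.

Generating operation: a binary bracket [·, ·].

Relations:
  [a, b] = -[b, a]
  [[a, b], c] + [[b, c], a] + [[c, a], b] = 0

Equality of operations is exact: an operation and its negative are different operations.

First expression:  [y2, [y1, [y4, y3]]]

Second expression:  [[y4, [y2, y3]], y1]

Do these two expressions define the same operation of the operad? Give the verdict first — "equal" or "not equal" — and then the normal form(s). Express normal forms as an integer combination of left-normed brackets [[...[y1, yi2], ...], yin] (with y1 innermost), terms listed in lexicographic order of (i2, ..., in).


not equal: they reduce to [[[y1, y3], y4], y2] - [[[y1, y4], y3], y2] and [[[y1, y2], y3], y4] - [[[y1, y3], y2], y4] - [[[y1, y4], y2], y3] + [[[y1, y4], y3], y2]

Reducing the first expression gives [[[y1, y3], y4], y2] - [[[y1, y4], y3], y2]
Reducing the second expression gives [[[y1, y2], y3], y4] - [[[y1, y3], y2], y4] - [[[y1, y4], y2], y3] + [[[y1, y4], y3], y2]
The normal forms differ: not equal.


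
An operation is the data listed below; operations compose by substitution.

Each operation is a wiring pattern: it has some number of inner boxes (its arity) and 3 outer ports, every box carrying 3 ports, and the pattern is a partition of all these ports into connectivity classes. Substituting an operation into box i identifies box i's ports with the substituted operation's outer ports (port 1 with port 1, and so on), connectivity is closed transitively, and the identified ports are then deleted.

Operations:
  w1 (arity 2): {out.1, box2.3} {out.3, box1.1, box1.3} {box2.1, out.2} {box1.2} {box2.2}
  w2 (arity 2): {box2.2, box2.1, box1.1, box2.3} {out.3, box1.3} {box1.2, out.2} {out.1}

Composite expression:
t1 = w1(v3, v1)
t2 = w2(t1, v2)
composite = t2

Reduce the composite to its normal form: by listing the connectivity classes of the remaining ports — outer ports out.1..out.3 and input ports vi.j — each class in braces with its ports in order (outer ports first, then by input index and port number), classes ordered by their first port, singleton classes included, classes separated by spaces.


{out.1} {out.2, v1.1} {out.3, v3.1, v3.3} {v1.2} {v1.3, v2.1, v2.2, v2.3} {v3.2}

Two ports join when wires chain via w2-identified ports.
the subtree at w1 composes to {out.1, v1.3} {out.2, v1.1} {out.3, v3.1, v3.3} {v1.2} {v3.2} on (v3, v1); out.j = own outer ports
the subtree at w2 composes to {out.1} {out.2, v1.1} {out.3, v3.1, v3.3} {v1.2} {v1.3, v2.1, v2.2, v2.3} {v3.2} on (v3, v1, v2); out.j = own outer ports


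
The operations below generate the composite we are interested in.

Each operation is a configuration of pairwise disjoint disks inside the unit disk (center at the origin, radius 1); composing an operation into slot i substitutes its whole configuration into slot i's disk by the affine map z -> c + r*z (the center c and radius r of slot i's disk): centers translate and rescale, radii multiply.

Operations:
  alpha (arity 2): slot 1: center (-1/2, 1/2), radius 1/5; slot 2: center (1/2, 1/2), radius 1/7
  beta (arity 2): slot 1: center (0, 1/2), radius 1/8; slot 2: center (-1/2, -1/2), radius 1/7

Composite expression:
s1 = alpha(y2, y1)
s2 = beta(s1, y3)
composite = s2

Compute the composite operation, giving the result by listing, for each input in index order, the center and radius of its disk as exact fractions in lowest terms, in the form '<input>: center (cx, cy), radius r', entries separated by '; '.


Below beta, radii multiply path by path; the y-disk centers shift.
for y2, the 2-step affine chain lands on center (-1/16, 9/16), radius 1/40
for y1, the 2-step affine chain lands on center (1/16, 9/16), radius 1/56
for y3, the 1-step affine chain lands on center (-1/2, -1/2), radius 1/7

y1: center (1/16, 9/16), radius 1/56; y2: center (-1/16, 9/16), radius 1/40; y3: center (-1/2, -1/2), radius 1/7


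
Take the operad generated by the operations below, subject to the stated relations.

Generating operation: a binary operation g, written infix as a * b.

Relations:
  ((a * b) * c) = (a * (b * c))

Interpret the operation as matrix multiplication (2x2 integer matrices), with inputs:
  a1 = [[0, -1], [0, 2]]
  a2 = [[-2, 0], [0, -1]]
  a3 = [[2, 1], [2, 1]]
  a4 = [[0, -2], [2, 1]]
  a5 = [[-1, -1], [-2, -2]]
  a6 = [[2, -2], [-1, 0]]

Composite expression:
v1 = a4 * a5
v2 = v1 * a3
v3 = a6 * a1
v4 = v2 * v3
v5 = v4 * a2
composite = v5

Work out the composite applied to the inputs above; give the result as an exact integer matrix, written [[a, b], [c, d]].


[[0, 88], [0, -88]]


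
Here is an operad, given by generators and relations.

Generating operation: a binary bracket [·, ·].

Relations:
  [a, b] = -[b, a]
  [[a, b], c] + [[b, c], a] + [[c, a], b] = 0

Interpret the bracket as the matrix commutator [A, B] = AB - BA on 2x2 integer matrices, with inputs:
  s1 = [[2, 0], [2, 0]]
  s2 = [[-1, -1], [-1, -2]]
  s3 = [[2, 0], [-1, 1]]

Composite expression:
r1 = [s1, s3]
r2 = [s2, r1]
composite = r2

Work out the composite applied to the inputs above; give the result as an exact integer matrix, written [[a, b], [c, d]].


[[-4, 0], [-4, 4]]

[s1, s3] = [[0, 0], [4, 0]]
[s2, [s1, s3]] = [[-4, 0], [-4, 4]]


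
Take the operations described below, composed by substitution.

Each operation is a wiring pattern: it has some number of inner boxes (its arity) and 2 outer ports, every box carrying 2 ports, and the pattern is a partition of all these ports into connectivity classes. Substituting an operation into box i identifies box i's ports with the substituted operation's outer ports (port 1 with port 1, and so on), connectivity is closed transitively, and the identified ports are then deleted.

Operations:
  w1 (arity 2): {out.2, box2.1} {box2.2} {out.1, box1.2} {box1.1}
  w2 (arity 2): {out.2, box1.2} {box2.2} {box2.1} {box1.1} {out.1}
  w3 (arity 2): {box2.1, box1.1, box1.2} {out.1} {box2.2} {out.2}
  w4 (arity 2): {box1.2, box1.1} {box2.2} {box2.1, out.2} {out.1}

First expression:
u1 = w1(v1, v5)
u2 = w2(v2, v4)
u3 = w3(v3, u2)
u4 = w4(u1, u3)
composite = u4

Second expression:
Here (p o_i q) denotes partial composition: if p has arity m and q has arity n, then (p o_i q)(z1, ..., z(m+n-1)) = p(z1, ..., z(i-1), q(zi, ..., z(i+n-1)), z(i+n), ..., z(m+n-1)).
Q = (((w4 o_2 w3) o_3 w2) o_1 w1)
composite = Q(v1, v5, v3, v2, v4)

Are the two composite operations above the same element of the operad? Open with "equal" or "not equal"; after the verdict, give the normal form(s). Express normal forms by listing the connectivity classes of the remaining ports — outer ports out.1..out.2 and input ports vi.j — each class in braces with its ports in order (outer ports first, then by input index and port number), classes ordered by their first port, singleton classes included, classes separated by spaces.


equal; the common form is {out.1} {out.2} {v1.1} {v1.2, v5.1} {v2.1} {v2.2} {v3.1, v3.2} {v4.1} {v4.2} {v5.2}

The first expression, normalized: {out.1} {out.2} {v1.1} {v1.2, v5.1} {v2.1} {v2.2} {v3.1, v3.2} {v4.1} {v4.2} {v5.2}
The second expression, normalized: {out.1} {out.2} {v1.1} {v1.2, v5.1} {v2.1} {v2.2} {v3.1, v3.2} {v4.1} {v4.2} {v5.2}
One common form — equal.


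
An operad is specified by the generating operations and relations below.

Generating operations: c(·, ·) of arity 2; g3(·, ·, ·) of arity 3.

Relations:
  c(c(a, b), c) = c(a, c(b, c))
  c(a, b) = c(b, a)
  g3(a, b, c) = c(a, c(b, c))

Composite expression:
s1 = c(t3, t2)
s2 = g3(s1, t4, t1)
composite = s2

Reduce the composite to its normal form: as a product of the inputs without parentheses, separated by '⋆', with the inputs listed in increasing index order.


Both nesting and order wash out for g3; what remains is which t's occur.
c(t3, t2) collapses to t3 ⋆ t2
g3(c(t3, t2), t4, t1) collapses to t3 ⋆ t2 ⋆ t4 ⋆ t1
the factors in increasing index order: t1 ⋆ t2 ⋆ t3 ⋆ t4

t1 ⋆ t2 ⋆ t3 ⋆ t4


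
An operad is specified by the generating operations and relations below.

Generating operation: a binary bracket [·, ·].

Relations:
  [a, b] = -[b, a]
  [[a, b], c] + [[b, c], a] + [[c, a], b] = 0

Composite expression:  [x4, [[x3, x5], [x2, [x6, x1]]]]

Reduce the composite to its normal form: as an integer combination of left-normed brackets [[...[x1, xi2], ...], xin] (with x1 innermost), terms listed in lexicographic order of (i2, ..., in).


In the tensor algebra, words opening x1 carry the x1-anchored form.
Composite bracket: [x4, [[x3, x5], [x2, [x6, x1]]]]
Applying ab - ba throughout gives 32 signed words (2^5 = 32).
Coefficients come from the x1-initial words:
  word x1x6x2x3x5x4 has sign +1, contributing +[[[[[x1, x6], x2], x3], x5], x4]
  word x1x6x2x5x3x4 has sign -1, contributing -[[[[[x1, x6], x2], x5], x3], x4]

[[[[[x1, x6], x2], x3], x5], x4] - [[[[[x1, x6], x2], x5], x3], x4]


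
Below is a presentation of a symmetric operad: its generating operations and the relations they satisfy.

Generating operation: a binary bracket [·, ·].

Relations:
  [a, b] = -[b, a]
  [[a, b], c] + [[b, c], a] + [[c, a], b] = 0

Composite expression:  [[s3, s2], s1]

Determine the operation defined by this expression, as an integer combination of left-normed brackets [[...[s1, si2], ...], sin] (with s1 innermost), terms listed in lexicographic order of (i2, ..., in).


[[s1, s2], s3] - [[s1, s3], s2]

A multilinear Lie element is pinned by s1-initial words (s1 innermost).
Composite bracket: [[s3, s2], s1]
Expanding via [a, b] = ab - ba: 4 signed words (2^2 = 4).
Collect the words opening with s1:
  s1s2s3 (sign +1) contributes +[[s1, s2], s3]
  s1s3s2 (sign -1) contributes -[[s1, s3], s2]


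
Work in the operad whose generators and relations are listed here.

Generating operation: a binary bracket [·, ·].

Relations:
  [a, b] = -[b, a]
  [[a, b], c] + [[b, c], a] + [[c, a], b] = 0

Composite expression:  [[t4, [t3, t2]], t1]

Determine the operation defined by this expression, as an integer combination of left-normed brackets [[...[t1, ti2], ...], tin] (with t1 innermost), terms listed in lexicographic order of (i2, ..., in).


-[[[t1, t2], t3], t4] + [[[t1, t3], t2], t4] + [[[t1, t4], t2], t3] - [[[t1, t4], t3], t2]


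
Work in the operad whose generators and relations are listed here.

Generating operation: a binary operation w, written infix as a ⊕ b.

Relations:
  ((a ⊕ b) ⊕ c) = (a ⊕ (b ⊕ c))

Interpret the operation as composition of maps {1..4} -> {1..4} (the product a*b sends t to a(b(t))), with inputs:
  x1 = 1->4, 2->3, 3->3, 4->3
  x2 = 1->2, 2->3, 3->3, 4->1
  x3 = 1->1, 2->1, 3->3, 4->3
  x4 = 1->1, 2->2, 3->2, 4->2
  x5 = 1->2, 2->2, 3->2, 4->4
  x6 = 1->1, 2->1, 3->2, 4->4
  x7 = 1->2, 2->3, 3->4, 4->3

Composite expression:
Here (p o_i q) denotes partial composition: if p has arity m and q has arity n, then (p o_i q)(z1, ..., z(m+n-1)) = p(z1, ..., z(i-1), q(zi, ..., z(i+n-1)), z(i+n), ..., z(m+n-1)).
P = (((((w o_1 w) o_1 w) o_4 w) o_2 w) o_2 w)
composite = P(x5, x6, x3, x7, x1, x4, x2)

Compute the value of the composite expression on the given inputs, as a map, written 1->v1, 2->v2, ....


1->2, 2->2, 3->2, 4->2

(x6 ⊕ x3) = 1->1, 2->1, 3->2, 4->2
((x6 ⊕ x3) ⊕ x7) = 1->1, 2->2, 3->2, 4->2
(x5 ⊕ ((x6 ⊕ x3) ⊕ x7)) = 1->2, 2->2, 3->2, 4->2
((x5 ⊕ ((x6 ⊕ x3) ⊕ x7)) ⊕ x1) = 1->2, 2->2, 3->2, 4->2
(x4 ⊕ x2) = 1->2, 2->2, 3->2, 4->1
(((x5 ⊕ ((x6 ⊕ x3) ⊕ x7)) ⊕ x1) ⊕ (x4 ⊕ x2)) = 1->2, 2->2, 3->2, 4->2


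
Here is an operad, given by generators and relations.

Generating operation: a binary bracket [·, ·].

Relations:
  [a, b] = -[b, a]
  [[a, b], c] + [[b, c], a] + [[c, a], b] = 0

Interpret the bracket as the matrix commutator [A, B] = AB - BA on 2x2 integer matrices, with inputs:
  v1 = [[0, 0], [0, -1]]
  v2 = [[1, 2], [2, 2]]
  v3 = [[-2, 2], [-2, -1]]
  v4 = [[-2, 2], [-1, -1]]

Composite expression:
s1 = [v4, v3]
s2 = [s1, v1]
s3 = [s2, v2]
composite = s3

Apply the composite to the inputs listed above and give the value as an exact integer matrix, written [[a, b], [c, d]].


[v4, v3] = [[-2, 0], [-1, 2]]
[[v4, v3], v1] = [[0, 0], [-1, 0]]
[[[v4, v3], v1], v2] = [[2, 0], [1, -2]]

[[2, 0], [1, -2]]


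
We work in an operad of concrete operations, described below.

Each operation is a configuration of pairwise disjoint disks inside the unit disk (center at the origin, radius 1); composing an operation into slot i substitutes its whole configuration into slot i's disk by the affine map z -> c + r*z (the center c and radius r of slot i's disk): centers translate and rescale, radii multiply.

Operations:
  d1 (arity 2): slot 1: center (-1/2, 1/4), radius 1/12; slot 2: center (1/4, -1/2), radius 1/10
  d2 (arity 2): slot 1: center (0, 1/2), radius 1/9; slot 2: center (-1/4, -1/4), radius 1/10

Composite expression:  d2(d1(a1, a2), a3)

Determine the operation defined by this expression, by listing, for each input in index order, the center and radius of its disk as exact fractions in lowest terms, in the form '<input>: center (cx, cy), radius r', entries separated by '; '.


Below d2, radii multiply path by path; the a-disk centers shift.
a1 passes through 2 substitutions, ending at center (-1/18, 19/36), radius 1/108
a2 passes through 2 substitutions, ending at center (1/36, 4/9), radius 1/90
a3 passes through 1 substitution, ending at center (-1/4, -1/4), radius 1/10

a1: center (-1/18, 19/36), radius 1/108; a2: center (1/36, 4/9), radius 1/90; a3: center (-1/4, -1/4), radius 1/10


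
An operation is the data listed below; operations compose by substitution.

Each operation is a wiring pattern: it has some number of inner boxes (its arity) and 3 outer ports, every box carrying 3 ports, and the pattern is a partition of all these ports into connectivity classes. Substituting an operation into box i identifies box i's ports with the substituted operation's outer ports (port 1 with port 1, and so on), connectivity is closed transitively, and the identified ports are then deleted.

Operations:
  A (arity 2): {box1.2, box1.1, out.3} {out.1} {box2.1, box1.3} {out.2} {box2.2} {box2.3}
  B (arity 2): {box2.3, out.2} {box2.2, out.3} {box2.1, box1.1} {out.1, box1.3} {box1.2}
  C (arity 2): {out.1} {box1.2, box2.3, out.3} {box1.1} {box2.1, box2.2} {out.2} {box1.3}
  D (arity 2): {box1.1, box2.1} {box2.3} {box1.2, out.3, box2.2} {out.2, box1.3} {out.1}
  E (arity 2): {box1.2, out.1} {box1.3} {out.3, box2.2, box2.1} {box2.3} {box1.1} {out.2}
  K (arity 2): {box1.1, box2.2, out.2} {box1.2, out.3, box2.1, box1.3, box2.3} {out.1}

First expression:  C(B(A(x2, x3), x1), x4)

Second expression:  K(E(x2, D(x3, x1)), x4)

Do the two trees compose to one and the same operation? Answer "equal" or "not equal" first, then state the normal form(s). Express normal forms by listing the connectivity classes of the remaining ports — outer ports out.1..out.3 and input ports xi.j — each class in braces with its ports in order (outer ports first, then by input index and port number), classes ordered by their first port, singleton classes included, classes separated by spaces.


not equal; the first gives {out.1} {out.2} {out.3, x1.3, x4.3} {x1.1} {x1.2} {x2.1, x2.2} {x2.3, x3.1} {x3.2} {x3.3} {x4.1, x4.2} and the second {out.1} {out.2, x2.2, x4.2} {out.3, x3.3, x4.1, x4.3} {x1.1, x3.1} {x1.2, x3.2} {x1.3} {x2.1} {x2.3}

The first expression reduces to {out.1} {out.2} {out.3, x1.3, x4.3} {x1.1} {x1.2} {x2.1, x2.2} {x2.3, x3.1} {x3.2} {x3.3} {x4.1, x4.2}
The second expression reduces to {out.1} {out.2, x2.2, x4.2} {out.3, x3.3, x4.1, x4.3} {x1.1, x3.1} {x1.2, x3.2} {x1.3} {x2.1} {x2.3}
They disagree, so not equal.


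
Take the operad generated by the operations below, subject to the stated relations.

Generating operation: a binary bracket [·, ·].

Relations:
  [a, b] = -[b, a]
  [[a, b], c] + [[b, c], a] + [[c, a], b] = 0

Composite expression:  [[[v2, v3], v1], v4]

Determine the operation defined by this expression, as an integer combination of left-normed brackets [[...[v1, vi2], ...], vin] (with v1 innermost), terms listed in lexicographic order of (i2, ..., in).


-[[[v1, v2], v3], v4] + [[[v1, v3], v2], v4]

Expand each bracket as ab - ba; the v1-initial words give the coefficients.
Composite bracket: [[[v2, v3], v1], v4]
Full expansion: 8 signed words from ab - ba (2^3 = 8).
Coefficients come from the v1-initial words:
  sign of v1v2v3v4 is -1, so it contributes -[[[v1, v2], v3], v4]
  sign of v1v3v2v4 is +1, so it contributes +[[[v1, v3], v2], v4]


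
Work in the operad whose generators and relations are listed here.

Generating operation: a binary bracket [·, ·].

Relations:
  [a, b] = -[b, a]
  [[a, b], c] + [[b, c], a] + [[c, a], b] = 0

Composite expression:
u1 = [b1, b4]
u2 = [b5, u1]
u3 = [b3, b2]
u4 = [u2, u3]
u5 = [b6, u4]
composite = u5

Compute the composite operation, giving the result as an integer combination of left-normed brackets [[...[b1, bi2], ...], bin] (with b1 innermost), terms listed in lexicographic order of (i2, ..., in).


-[[[[[b1, b4], b5], b2], b3], b6] + [[[[[b1, b4], b5], b3], b2], b6]

Expand each bracket as ab - ba; the b1-initial words give the coefficients.
Composite bracket: [b6, [[b5, [b1, b4]], [b3, b2]]]
The bracket unfolds into 32 signed words via [a, b] = ab - ba (2^5 = 32).
Words beginning with b1 determine it all:
  from b1b4b5b2b3b6, sign -1: term -[[[[[b1, b4], b5], b2], b3], b6]
  from b1b4b5b3b2b6, sign +1: term +[[[[[b1, b4], b5], b3], b2], b6]


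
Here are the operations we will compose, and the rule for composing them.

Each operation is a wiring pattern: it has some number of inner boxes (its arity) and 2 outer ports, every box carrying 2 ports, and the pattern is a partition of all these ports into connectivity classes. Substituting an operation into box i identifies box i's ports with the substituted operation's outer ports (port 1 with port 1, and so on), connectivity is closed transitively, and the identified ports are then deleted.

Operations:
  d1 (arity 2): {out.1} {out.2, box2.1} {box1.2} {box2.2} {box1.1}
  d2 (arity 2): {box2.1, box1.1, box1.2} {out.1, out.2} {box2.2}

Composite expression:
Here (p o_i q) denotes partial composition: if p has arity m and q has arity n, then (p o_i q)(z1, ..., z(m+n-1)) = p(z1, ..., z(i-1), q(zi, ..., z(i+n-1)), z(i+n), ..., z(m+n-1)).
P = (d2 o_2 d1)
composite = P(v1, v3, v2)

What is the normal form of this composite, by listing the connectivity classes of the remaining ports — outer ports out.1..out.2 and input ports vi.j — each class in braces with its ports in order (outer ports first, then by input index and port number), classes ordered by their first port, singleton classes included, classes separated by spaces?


{out.1, out.2} {v1.1, v1.2} {v2.1} {v2.2} {v3.1} {v3.2}

After gluing at d2, chains via deleted ports link the v-ports.
after d1, the pattern on (v3, v2) reads {out.1} {out.2, v2.1} {v2.2} {v3.1} {v3.2} (out.j = its outer ports)
after d2, the pattern on (v1, v3, v2) reads {out.1, out.2} {v1.1, v1.2} {v2.1} {v2.2} {v3.1} {v3.2} (out.j = its outer ports)


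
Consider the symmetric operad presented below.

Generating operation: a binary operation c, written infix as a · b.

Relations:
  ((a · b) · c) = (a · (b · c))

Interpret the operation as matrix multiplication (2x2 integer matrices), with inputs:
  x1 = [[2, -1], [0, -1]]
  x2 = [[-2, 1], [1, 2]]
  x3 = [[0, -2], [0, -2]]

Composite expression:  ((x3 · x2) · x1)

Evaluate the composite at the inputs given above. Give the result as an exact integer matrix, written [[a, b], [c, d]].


[[-4, 6], [-4, 6]]

(x3 · x2) = [[-2, -4], [-2, -4]]
((x3 · x2) · x1) = [[-4, 6], [-4, 6]]


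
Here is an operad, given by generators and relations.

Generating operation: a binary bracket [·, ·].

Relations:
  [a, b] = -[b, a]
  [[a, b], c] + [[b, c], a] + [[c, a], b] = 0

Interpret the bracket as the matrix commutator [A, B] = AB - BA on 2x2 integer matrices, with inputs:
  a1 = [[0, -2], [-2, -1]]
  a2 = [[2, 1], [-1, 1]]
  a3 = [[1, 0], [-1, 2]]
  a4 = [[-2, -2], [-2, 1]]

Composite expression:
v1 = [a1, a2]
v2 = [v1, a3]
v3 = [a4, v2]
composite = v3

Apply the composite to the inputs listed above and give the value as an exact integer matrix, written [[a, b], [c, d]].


[[-12, -21], [39, 12]]

[a1, a2] = [[4, 3], [-1, -4]]
[[a1, a2], a3] = [[-3, 3], [9, 3]]
[a4, [[a1, a2], a3]] = [[-12, -21], [39, 12]]


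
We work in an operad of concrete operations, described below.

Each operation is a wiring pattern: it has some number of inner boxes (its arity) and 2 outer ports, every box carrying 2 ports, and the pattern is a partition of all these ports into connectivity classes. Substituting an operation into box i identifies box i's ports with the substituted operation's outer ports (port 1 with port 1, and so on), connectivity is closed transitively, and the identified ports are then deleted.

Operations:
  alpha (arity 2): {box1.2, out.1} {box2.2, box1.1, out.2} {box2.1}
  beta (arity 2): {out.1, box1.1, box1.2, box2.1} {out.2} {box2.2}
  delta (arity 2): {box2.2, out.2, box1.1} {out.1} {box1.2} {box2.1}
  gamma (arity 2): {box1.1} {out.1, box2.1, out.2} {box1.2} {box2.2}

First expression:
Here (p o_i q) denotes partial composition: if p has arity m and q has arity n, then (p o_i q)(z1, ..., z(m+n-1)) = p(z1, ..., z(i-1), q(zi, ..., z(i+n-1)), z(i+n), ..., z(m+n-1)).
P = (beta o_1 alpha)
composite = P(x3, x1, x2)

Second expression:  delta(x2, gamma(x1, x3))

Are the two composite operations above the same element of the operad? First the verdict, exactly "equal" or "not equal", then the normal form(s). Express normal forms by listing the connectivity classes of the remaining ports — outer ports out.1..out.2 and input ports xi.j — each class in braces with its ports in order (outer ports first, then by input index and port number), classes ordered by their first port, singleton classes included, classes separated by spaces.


The first composite normalizes to {out.1, x1.2, x2.1, x3.1, x3.2} {out.2} {x1.1} {x2.2}
The second composite normalizes to {out.1} {out.2, x2.1, x3.1} {x1.1} {x1.2} {x2.2} {x3.2}
No match — not equal.

not equal: they reduce to {out.1, x1.2, x2.1, x3.1, x3.2} {out.2} {x1.1} {x2.2} and {out.1} {out.2, x2.1, x3.1} {x1.1} {x1.2} {x2.2} {x3.2}


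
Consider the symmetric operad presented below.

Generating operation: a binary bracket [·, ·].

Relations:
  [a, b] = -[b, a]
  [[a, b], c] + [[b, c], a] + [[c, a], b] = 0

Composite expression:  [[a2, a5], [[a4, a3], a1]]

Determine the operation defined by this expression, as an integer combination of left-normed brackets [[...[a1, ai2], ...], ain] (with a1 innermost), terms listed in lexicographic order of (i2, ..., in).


-[[[[a1, a3], a4], a2], a5] + [[[[a1, a3], a4], a5], a2] + [[[[a1, a4], a3], a2], a5] - [[[[a1, a4], a3], a5], a2]


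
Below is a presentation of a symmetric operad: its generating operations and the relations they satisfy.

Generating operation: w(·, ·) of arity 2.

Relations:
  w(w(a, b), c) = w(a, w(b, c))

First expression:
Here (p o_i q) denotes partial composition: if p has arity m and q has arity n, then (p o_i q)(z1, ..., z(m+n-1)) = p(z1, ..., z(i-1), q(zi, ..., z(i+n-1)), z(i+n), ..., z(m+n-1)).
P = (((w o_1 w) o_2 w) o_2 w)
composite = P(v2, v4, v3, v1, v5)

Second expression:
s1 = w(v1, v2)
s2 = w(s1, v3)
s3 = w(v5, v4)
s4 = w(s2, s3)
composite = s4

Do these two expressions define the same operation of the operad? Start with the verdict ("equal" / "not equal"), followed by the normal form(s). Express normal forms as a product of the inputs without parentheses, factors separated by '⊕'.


not equal: they reduce to v2 ⊕ v4 ⊕ v3 ⊕ v1 ⊕ v5 and v1 ⊕ v2 ⊕ v3 ⊕ v5 ⊕ v4

In normal form, the first expression is v2 ⊕ v4 ⊕ v3 ⊕ v1 ⊕ v5
In normal form, the second expression is v1 ⊕ v2 ⊕ v3 ⊕ v5 ⊕ v4
The forms do not match — not equal.


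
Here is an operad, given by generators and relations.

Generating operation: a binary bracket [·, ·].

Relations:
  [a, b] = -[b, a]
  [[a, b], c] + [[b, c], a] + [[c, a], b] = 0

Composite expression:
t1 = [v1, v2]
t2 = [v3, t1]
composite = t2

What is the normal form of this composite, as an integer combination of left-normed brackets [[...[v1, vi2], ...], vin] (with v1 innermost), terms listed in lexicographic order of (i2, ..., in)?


Expand each bracket as ab - ba; the v1-initial words give the coefficients.
Composite bracket: [v3, [v1, v2]]
The bracket unfolds into 4 signed words via [a, b] = ab - ba (2^2 = 4).
Words beginning with v1 determine it all:
  v1v2v3 (sign -1) contributes -[[v1, v2], v3]

-[[v1, v2], v3]


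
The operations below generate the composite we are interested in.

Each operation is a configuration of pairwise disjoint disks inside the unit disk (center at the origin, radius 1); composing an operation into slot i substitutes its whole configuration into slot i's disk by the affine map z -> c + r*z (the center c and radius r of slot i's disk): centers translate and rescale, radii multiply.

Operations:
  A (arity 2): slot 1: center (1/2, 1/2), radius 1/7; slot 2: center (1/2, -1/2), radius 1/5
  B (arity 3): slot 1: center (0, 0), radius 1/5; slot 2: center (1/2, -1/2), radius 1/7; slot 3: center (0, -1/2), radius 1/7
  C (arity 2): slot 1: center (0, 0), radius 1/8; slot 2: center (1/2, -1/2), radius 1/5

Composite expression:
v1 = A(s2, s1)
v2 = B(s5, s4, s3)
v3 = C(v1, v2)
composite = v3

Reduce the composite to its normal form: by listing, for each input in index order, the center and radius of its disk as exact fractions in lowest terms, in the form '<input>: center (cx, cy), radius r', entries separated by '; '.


s1: center (1/16, -1/16), radius 1/40; s2: center (1/16, 1/16), radius 1/56; s3: center (1/2, -3/5), radius 1/35; s4: center (3/5, -3/5), radius 1/35; s5: center (1/2, -1/2), radius 1/25

Only the slot chain above each s matters under C; compose those maps.
for s2, the 2-step affine chain lands on center (1/16, 1/16), radius 1/56
for s1, the 2-step affine chain lands on center (1/16, -1/16), radius 1/40
for s5, the 2-step affine chain lands on center (1/2, -1/2), radius 1/25
for s4, the 2-step affine chain lands on center (3/5, -3/5), radius 1/35
for s3, the 2-step affine chain lands on center (1/2, -3/5), radius 1/35


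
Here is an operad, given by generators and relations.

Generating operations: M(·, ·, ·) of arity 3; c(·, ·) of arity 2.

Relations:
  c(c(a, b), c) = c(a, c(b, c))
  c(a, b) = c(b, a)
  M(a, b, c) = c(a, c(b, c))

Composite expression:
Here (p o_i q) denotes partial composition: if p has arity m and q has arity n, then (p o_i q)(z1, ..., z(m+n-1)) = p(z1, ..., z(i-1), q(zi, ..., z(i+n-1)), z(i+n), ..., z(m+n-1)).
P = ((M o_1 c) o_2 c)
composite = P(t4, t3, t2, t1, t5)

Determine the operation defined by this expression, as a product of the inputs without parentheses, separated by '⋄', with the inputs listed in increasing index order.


Reordering under M is free, so list the t-inputs canonically.
c(t3, t2) linearizes to t3 ⋄ t2
c(t4, c(t3, t2)) linearizes to t4 ⋄ t3 ⋄ t2
M(c(t4, c(t3, t2)), t1, t5) linearizes to t4 ⋄ t3 ⋄ t2 ⋄ t1 ⋄ t5
commutativity sorts the factors: t1 ⋄ t2 ⋄ t3 ⋄ t4 ⋄ t5

t1 ⋄ t2 ⋄ t3 ⋄ t4 ⋄ t5


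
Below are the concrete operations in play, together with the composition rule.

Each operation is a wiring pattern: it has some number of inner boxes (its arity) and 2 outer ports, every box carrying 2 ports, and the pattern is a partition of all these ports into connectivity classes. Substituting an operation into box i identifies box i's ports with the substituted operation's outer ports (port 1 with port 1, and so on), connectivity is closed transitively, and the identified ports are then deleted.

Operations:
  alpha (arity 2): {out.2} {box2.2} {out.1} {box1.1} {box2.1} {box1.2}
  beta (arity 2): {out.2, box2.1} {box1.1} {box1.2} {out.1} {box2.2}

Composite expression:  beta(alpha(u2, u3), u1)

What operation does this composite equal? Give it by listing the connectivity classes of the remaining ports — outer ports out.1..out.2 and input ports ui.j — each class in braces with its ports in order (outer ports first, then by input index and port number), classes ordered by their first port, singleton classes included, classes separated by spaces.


{out.1} {out.2, u1.1} {u1.2} {u2.1} {u2.2} {u3.1} {u3.2}

Reachability decides: close wires over beta-identified ports.
through alpha, on inputs (u2, u3): {out.1} {out.2} {u2.1} {u2.2} {u3.1} {u3.2} (out.j = stage outer ports)
through beta, on inputs (u2, u3, u1): {out.1} {out.2, u1.1} {u1.2} {u2.1} {u2.2} {u3.1} {u3.2} (out.j = stage outer ports)


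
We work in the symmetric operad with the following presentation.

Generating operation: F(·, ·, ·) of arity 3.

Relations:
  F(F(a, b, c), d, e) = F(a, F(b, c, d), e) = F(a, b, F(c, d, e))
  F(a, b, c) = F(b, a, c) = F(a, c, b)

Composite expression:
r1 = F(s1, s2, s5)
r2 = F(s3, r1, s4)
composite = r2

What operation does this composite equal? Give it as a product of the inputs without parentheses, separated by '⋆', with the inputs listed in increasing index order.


s1 ⋆ s2 ⋆ s3 ⋆ s4 ⋆ s5


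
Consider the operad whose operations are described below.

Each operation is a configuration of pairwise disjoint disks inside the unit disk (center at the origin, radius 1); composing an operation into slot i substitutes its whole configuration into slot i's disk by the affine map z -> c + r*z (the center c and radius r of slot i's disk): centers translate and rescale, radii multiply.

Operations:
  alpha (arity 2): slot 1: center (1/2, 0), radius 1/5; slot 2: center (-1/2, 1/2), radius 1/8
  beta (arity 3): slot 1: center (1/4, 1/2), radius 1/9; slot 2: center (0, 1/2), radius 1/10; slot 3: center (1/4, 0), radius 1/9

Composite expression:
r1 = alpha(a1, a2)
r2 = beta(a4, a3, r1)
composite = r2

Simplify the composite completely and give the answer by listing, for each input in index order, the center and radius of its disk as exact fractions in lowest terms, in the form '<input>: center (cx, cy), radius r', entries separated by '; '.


a1: center (11/36, 0), radius 1/45; a2: center (7/36, 1/18), radius 1/72; a3: center (0, 1/2), radius 1/10; a4: center (1/4, 1/2), radius 1/9

Only the slot chain above each a matters under beta; compose those maps.
input a4: applying the 1 nested substitution gives center (1/4, 1/2), radius 1/9
input a3: applying the 1 nested substitution gives center (0, 1/2), radius 1/10
input a1: applying the 2 nested substitutions gives center (11/36, 0), radius 1/45
input a2: applying the 2 nested substitutions gives center (7/36, 1/18), radius 1/72


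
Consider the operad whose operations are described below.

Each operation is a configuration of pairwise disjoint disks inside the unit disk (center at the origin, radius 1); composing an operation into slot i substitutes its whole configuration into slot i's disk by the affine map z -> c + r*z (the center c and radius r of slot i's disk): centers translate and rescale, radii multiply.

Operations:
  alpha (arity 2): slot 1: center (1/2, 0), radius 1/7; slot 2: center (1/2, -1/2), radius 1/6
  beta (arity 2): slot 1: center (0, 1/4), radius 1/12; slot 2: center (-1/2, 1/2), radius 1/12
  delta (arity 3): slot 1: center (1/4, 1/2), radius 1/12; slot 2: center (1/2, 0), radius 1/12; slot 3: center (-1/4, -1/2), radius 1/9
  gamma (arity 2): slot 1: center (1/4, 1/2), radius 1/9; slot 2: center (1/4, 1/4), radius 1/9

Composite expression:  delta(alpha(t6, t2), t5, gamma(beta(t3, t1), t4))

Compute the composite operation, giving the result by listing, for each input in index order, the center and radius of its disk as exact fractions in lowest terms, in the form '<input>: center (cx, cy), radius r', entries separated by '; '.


t1: center (-37/162, -71/162), radius 1/972; t2: center (7/24, 11/24), radius 1/72; t3: center (-2/9, -143/324), radius 1/972; t4: center (-2/9, -17/36), radius 1/81; t5: center (1/2, 0), radius 1/12; t6: center (7/24, 1/2), radius 1/84

Follow each t-input down from delta: c' goes to c + r*c', radius to r*r'.
t6 passes through 2 substitutions, ending at center (7/24, 1/2), radius 1/84
t2 passes through 2 substitutions, ending at center (7/24, 11/24), radius 1/72
t5 passes through 1 substitution, ending at center (1/2, 0), radius 1/12
t3 passes through 3 substitutions, ending at center (-2/9, -143/324), radius 1/972
t1 passes through 3 substitutions, ending at center (-37/162, -71/162), radius 1/972
t4 passes through 2 substitutions, ending at center (-2/9, -17/36), radius 1/81


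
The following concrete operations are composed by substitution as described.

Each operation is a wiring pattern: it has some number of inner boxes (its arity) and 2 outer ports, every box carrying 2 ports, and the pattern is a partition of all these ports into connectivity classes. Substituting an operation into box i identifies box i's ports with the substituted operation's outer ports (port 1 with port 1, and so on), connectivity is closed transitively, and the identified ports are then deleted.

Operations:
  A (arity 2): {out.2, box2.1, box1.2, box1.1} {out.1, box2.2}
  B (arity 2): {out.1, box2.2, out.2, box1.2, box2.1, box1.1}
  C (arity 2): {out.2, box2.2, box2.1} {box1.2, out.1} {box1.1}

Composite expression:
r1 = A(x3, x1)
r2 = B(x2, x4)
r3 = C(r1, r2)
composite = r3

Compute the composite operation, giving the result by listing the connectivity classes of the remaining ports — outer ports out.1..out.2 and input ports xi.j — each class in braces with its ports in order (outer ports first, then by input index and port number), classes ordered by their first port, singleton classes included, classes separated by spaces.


{out.1, x1.1, x3.1, x3.2} {out.2, x2.1, x2.2, x4.1, x4.2} {x1.2}

Substituting into C glues patterns; closure does the rest.
the subtree at A composes to {out.1, x1.2} {out.2, x1.1, x3.1, x3.2} on (x3, x1); out.j = own outer ports
the subtree at B composes to {out.1, out.2, x2.1, x2.2, x4.1, x4.2} on (x2, x4); out.j = own outer ports
the subtree at C composes to {out.1, x1.1, x3.1, x3.2} {out.2, x2.1, x2.2, x4.1, x4.2} {x1.2} on (x3, x1, x2, x4); out.j = own outer ports


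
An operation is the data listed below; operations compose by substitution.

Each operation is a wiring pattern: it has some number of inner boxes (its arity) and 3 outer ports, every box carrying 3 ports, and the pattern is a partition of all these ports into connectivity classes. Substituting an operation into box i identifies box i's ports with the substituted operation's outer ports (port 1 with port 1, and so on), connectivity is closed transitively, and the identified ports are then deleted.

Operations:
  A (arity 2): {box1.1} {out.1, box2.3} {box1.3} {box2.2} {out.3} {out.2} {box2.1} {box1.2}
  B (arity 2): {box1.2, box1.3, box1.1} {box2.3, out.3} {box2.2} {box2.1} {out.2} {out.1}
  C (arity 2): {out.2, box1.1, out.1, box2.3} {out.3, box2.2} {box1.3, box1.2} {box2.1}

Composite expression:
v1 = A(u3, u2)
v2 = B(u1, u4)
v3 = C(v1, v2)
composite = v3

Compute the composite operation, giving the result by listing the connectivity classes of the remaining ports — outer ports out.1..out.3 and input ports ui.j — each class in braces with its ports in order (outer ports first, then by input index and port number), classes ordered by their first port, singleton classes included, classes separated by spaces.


{out.1, out.2, u2.3, u4.3} {out.3} {u1.1, u1.2, u1.3} {u2.1} {u2.2} {u3.1} {u3.2} {u3.3} {u4.1} {u4.2}

Connectivity passes through glued C-boundaries; trace each wire chain.
after A, the pattern on (u3, u2) reads {out.1, u2.3} {out.2} {out.3} {u2.1} {u2.2} {u3.1} {u3.2} {u3.3} (out.j = its outer ports)
after B, the pattern on (u1, u4) reads {out.1} {out.2} {out.3, u4.3} {u1.1, u1.2, u1.3} {u4.1} {u4.2} (out.j = its outer ports)
after C, the pattern on (u3, u2, u1, u4) reads {out.1, out.2, u2.3, u4.3} {out.3} {u1.1, u1.2, u1.3} {u2.1} {u2.2} {u3.1} {u3.2} {u3.3} {u4.1} {u4.2} (out.j = its outer ports)


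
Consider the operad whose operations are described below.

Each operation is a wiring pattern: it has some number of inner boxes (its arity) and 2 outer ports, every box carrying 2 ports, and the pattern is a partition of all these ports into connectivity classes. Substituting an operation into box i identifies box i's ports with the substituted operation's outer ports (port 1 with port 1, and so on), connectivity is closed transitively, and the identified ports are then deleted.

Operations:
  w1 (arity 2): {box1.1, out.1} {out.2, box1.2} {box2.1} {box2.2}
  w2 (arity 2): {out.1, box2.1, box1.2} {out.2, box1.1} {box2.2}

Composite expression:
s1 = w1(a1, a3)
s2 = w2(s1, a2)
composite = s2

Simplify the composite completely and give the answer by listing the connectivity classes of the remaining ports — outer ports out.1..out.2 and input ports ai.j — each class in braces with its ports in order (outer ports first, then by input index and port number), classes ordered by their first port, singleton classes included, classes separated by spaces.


{out.1, a1.2, a2.1} {out.2, a1.1} {a2.2} {a3.1} {a3.2}


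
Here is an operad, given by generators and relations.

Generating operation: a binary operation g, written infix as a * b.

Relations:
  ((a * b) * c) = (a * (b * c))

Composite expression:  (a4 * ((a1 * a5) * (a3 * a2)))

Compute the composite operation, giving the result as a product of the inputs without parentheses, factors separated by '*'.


Key point: g is associative — brackets drop, the a-order remains.
(a1 * a5) spells out as a1 * a5
(a3 * a2) spells out as a3 * a2
((a1 * a5) * (a3 * a2)) spells out as a1 * a5 * a3 * a2
(a4 * ((a1 * a5) * (a3 * a2))) spells out as a4 * a1 * a5 * a3 * a2

a4 * a1 * a5 * a3 * a2


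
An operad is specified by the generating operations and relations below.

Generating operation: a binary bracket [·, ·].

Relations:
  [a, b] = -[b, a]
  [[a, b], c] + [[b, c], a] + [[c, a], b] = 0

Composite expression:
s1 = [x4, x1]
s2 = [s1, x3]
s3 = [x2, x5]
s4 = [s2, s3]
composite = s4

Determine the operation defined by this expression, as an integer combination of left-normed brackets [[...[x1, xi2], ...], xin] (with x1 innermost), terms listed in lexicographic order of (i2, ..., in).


-[[[[x1, x4], x3], x2], x5] + [[[[x1, x4], x3], x5], x2]

Skip Jacobi rewriting: expand, keep x1-initial words, read off terms.
Composite bracket: [[[x4, x1], x3], [x2, x5]]
Each bracket splits as ab - ba, giving 16 signed words (2^4 = 16).
Collect the words opening with x1:
  sign of x1x4x3x2x5 is -1, so it contributes -[[[[x1, x4], x3], x2], x5]
  sign of x1x4x3x5x2 is +1, so it contributes +[[[[x1, x4], x3], x5], x2]


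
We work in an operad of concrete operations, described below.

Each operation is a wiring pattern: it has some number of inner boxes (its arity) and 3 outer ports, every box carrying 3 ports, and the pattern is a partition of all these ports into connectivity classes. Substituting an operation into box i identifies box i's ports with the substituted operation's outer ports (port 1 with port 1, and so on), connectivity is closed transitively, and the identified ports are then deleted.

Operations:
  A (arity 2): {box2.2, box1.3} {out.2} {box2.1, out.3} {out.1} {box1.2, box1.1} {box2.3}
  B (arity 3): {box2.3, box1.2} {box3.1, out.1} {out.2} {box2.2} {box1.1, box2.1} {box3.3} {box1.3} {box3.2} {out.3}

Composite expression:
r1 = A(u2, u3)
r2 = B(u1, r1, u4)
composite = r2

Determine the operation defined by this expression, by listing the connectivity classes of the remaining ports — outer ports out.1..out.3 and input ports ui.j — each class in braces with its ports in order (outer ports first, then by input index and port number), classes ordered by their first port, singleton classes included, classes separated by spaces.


{out.1, u4.1} {out.2} {out.3} {u1.1} {u1.2, u3.1} {u1.3} {u2.1, u2.2} {u2.3, u3.2} {u3.3} {u4.2} {u4.3}

Treat the ports identified at B as solder joints: merge, then drop.
through A, on inputs (u2, u3): {out.1} {out.2} {out.3, u3.1} {u2.1, u2.2} {u2.3, u3.2} {u3.3} (out.j = stage outer ports)
through B, on inputs (u1, u2, u3, u4): {out.1, u4.1} {out.2} {out.3} {u1.1} {u1.2, u3.1} {u1.3} {u2.1, u2.2} {u2.3, u3.2} {u3.3} {u4.2} {u4.3} (out.j = stage outer ports)
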